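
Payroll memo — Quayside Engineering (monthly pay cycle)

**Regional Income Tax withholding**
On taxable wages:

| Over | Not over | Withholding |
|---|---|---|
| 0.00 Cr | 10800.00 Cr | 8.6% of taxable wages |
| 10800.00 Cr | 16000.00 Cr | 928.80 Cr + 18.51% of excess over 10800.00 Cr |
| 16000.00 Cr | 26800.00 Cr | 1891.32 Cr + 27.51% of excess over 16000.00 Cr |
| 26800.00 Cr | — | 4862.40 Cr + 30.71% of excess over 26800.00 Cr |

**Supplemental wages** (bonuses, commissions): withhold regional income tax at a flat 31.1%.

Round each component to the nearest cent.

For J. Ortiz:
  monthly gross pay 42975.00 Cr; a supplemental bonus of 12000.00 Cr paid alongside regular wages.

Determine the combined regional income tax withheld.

13561.74 Cr

Regional Income Tax: taxable = 42975.00 Cr
  4862.40 Cr + 30.71% × (42975.00 Cr − 26800.00 Cr) = 4862.40 Cr + 30.71% × 16175.00 Cr = 9829.74 Cr
Supplemental (31.1% flat on bonus): 31.1% × 12000.00 Cr = 3732.00 Cr
Total regional income tax: 9829.74 Cr + 3732.00 Cr = 13561.74 Cr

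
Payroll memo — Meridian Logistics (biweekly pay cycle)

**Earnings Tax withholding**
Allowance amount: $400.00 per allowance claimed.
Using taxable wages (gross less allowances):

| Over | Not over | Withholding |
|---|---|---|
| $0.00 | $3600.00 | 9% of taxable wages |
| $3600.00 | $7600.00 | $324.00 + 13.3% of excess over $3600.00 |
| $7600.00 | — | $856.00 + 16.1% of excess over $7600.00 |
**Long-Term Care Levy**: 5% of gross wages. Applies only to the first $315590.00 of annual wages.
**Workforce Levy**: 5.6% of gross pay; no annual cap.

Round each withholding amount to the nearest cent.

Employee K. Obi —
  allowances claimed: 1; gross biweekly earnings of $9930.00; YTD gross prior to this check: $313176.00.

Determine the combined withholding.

Earnings Tax: taxable = $9930.00 − 1×$400.00 = $9530.00
  $856.00 + 16.1% × ($9530.00 − $7600.00) = $856.00 + 16.1% × $1930.00 = $1166.73
Long-Term Care Levy: cap $315590.00 − YTD $313176.00 = $2414.00 subject; 5% × $2414.00 = $120.70
Workforce Levy: 5.6% × $9930.00 = $556.08
Total: $1166.73 + $120.70 + $556.08 = $1843.51

$1843.51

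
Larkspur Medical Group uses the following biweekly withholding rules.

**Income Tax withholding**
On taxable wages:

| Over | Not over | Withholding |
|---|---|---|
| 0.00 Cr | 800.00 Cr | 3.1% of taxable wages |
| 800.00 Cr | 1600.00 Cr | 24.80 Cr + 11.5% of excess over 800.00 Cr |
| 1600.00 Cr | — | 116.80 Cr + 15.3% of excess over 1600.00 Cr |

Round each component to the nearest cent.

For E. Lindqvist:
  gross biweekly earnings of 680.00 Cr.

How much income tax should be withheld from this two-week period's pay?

Income Tax: taxable = 680.00 Cr
  3.1% × 680.00 Cr = 21.08 Cr

21.08 Cr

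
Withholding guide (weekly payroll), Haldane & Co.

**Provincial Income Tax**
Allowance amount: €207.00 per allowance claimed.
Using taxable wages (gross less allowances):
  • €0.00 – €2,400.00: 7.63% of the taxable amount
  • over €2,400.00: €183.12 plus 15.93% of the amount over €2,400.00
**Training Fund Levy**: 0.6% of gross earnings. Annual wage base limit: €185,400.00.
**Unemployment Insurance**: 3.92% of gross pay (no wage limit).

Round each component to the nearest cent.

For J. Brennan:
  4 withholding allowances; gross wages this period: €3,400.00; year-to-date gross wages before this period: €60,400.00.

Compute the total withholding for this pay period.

€364.20

Provincial Income Tax: taxable = €3,400.00 − 4×€207.00 = €2,572.00
  €183.12 + 15.93% × (€2,572.00 − €2,400.00) = €183.12 + 15.93% × €172.00 = €210.52
Training Fund Levy: 0.6% × €3,400.00 = €20.40
Unemployment Insurance: 3.92% × €3,400.00 = €133.28
Total: €210.52 + €20.40 + €133.28 = €364.20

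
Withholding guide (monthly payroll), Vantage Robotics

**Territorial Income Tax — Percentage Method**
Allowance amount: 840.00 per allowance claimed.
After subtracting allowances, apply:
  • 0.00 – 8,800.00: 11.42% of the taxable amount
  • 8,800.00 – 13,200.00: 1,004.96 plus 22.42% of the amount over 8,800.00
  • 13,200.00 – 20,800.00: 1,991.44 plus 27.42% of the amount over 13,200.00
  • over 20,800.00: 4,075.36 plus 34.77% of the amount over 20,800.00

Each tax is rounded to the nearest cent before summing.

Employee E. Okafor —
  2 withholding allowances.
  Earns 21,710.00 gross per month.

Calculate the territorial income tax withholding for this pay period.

3,864.23

Territorial Income Tax: taxable = 21,710.00 − 2×840.00 = 20,030.00
  1,991.44 + 27.42% × (20,030.00 − 13,200.00) = 1,991.44 + 27.42% × 6,830.00 = 3,864.23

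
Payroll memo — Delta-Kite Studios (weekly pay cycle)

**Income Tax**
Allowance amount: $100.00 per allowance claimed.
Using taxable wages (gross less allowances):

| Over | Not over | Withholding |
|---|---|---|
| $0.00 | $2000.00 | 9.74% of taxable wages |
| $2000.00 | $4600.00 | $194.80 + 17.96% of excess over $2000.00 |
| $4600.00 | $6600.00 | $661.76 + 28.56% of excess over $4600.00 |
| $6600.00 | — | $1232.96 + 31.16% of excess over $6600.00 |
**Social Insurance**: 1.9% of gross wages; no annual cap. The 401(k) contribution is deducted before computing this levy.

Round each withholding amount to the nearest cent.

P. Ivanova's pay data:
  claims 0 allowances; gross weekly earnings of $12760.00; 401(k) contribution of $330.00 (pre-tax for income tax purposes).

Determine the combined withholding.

$3285.76

Income Tax: taxable = $12760.00 − $330.00 = $12430.00
  $1232.96 + 31.16% × ($12430.00 − $6600.00) = $1232.96 + 31.16% × $5830.00 = $3049.59
Social Insurance: 1.9% × $12430.00 = $236.17
Total: $3049.59 + $236.17 = $3285.76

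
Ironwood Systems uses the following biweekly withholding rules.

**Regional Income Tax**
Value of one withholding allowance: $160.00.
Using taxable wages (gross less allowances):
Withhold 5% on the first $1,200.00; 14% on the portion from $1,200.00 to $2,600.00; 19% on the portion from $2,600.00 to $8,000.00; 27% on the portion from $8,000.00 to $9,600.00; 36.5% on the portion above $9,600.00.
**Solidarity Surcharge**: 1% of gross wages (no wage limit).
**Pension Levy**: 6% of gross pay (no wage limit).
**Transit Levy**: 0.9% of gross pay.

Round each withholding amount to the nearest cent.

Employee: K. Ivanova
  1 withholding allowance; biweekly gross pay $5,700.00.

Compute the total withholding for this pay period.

Regional Income Tax: taxable = $5,700.00 − 1×$160.00 = $5,540.00
  $256.00 + 19% × ($5,540.00 − $2,600.00) = $256.00 + 19% × $2,940.00 = $814.60
Solidarity Surcharge: 1% × $5,700.00 = $57.00
Pension Levy: 6% × $5,700.00 = $342.00
Transit Levy: 0.9% × $5,700.00 = $51.30
Total: $814.60 + $57.00 + $342.00 + $51.30 = $1,264.90

$1,264.90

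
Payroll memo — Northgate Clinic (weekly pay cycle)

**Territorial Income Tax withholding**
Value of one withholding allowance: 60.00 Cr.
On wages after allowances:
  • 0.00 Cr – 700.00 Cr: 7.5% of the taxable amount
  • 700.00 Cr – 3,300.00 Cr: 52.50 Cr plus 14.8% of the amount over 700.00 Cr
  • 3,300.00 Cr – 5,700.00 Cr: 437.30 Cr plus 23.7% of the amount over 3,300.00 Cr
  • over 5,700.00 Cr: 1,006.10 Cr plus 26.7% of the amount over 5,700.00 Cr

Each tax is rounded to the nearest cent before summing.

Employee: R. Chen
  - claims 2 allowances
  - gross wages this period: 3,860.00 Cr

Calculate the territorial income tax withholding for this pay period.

541.58 Cr

Territorial Income Tax: taxable = 3,860.00 Cr − 2×60.00 Cr = 3,740.00 Cr
  437.30 Cr + 23.7% × (3,740.00 Cr − 3,300.00 Cr) = 437.30 Cr + 23.7% × 440.00 Cr = 541.58 Cr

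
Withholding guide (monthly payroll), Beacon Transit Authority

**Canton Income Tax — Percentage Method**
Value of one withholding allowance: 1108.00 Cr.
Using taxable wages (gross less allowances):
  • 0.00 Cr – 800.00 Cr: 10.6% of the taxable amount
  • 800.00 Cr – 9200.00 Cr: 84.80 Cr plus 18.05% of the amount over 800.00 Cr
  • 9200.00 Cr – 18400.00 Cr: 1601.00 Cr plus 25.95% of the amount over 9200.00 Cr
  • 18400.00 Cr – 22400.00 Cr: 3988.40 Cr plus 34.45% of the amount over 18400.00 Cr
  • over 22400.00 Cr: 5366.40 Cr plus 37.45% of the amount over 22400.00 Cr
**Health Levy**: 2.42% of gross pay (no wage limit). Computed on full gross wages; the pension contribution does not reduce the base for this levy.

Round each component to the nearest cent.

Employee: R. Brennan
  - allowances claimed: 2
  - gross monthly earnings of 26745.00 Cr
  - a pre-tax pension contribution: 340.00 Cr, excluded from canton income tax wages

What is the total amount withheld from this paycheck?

6683.61 Cr

Canton Income Tax: taxable = 26745.00 Cr − 340.00 Cr − 2×1108.00 Cr = 24189.00 Cr
  5366.40 Cr + 37.45% × (24189.00 Cr − 22400.00 Cr) = 5366.40 Cr + 37.45% × 1789.00 Cr = 6036.38 Cr
Health Levy: 2.42% × 26745.00 Cr = 647.23 Cr
Total: 6036.38 Cr + 647.23 Cr = 6683.61 Cr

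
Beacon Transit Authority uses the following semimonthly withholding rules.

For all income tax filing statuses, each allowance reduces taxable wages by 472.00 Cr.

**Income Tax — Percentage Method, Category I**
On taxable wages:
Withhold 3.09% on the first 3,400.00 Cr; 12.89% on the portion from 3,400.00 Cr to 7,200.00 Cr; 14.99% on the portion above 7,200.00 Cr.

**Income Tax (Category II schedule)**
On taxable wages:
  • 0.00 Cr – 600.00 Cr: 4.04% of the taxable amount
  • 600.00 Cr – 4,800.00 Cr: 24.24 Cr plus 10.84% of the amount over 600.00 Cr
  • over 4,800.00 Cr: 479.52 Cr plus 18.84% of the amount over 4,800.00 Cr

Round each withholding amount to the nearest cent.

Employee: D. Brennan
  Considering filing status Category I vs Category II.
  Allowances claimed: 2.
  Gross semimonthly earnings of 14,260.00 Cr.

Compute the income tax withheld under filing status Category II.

2,083.93 Cr

Income Tax (Category II): taxable = 14,260.00 Cr − 2×472.00 Cr = 13,316.00 Cr
  479.52 Cr + 18.84% × (13,316.00 Cr − 4,800.00 Cr) = 479.52 Cr + 18.84% × 8,516.00 Cr = 2,083.93 Cr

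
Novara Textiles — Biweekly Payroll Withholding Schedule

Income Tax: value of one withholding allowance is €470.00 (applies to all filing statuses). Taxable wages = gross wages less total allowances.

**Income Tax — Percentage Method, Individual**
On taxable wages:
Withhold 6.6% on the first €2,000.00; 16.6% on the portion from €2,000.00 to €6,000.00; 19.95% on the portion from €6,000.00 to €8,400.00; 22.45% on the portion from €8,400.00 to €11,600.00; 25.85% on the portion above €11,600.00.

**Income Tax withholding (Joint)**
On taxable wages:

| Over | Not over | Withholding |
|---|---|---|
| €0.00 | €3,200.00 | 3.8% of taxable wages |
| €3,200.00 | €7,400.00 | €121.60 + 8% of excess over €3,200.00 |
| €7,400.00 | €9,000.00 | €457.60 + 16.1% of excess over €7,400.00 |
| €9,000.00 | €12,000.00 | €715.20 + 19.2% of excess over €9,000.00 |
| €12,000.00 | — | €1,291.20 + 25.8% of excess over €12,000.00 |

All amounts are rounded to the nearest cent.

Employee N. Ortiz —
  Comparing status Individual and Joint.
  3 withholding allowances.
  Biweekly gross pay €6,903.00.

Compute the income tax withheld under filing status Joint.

€305.04

Income Tax (Joint): taxable = €6,903.00 − 3×€470.00 = €5,493.00
  €121.60 + 8% × (€5,493.00 − €3,200.00) = €121.60 + 8% × €2,293.00 = €305.04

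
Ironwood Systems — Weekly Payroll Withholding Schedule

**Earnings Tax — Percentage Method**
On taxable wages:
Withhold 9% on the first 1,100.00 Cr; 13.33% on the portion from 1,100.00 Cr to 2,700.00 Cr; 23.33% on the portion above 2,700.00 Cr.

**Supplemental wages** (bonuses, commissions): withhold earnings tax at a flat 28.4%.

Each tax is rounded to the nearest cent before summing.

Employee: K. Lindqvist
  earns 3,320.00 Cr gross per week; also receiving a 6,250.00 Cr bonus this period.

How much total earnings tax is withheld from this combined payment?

2,231.93 Cr

Earnings Tax: taxable = 3,320.00 Cr
  312.28 Cr + 23.33% × (3,320.00 Cr − 2,700.00 Cr) = 312.28 Cr + 23.33% × 620.00 Cr = 456.93 Cr
Supplemental (28.4% flat on bonus): 28.4% × 6,250.00 Cr = 1,775.00 Cr
Total earnings tax: 456.93 Cr + 1,775.00 Cr = 2,231.93 Cr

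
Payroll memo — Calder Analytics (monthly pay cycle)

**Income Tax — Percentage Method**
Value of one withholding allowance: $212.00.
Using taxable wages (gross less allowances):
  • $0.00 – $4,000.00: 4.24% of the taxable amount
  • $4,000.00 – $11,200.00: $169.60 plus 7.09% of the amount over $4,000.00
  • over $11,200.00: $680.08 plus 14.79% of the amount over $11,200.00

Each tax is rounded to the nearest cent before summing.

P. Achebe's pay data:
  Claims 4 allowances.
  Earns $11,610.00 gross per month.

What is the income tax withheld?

Income Tax: taxable = $11,610.00 − 4×$212.00 = $10,762.00
  $169.60 + 7.09% × ($10,762.00 − $4,000.00) = $169.60 + 7.09% × $6,762.00 = $649.03

$649.03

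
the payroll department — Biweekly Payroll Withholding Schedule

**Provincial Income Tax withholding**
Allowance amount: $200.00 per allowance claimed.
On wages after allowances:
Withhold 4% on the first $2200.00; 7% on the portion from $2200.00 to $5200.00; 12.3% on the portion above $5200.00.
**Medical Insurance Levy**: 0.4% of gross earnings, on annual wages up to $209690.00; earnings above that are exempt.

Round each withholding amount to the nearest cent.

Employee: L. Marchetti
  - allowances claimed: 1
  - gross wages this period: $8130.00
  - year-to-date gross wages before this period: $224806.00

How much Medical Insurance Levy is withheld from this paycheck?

Medical Insurance Levy: YTD $224806.00 ≥ cap $209690.00 → $0.00

$0.00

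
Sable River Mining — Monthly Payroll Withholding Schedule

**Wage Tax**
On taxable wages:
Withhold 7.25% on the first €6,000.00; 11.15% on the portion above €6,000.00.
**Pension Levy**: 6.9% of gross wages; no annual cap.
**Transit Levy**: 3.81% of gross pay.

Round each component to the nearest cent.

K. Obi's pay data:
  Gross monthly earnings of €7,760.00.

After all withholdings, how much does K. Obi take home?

Wage Tax: taxable = €7,760.00
  €435.00 + 11.15% × (€7,760.00 − €6,000.00) = €435.00 + 11.15% × €1,760.00 = €631.24
Pension Levy: 6.9% × €7,760.00 = €535.44
Transit Levy: 3.81% × €7,760.00 = €295.66
Total withheld: €631.24 + €535.44 + €295.66 = €1,462.34
Net pay: €7,760.00 − €1,462.34 = €6,297.66

€6,297.66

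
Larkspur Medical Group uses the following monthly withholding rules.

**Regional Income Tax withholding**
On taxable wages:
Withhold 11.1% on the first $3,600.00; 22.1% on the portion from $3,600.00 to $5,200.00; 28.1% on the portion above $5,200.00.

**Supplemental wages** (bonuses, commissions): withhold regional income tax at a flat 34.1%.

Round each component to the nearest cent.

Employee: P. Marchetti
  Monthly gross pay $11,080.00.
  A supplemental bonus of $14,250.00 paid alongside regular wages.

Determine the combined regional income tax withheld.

Regional Income Tax: taxable = $11,080.00
  $753.20 + 28.1% × ($11,080.00 − $5,200.00) = $753.20 + 28.1% × $5,880.00 = $2,405.48
Supplemental (34.1% flat on bonus): 34.1% × $14,250.00 = $4,859.25
Total regional income tax: $2,405.48 + $4,859.25 = $7,264.73

$7,264.73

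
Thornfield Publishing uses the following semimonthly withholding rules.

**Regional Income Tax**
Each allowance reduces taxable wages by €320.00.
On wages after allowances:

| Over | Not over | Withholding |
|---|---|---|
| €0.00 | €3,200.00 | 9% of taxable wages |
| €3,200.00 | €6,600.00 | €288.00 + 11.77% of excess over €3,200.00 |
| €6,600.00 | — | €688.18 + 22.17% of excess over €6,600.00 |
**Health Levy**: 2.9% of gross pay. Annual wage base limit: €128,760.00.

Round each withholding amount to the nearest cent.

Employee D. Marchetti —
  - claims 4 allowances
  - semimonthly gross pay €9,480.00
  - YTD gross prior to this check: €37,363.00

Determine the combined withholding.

€1,317.82

Regional Income Tax: taxable = €9,480.00 − 4×€320.00 = €8,200.00
  €688.18 + 22.17% × (€8,200.00 − €6,600.00) = €688.18 + 22.17% × €1,600.00 = €1,042.90
Health Levy: 2.9% × €9,480.00 = €274.92
Total: €1,042.90 + €274.92 = €1,317.82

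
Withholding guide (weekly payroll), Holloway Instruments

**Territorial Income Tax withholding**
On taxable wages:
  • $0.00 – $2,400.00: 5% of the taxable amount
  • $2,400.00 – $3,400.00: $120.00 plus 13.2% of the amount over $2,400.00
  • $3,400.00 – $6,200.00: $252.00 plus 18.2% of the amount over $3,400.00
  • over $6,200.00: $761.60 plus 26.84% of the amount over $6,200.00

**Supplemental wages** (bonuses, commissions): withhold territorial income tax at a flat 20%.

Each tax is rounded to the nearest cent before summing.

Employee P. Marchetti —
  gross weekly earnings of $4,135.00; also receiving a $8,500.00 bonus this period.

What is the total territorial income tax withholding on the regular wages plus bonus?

Territorial Income Tax: taxable = $4,135.00
  $252.00 + 18.2% × ($4,135.00 − $3,400.00) = $252.00 + 18.2% × $735.00 = $385.77
Supplemental (20% flat on bonus): 20% × $8,500.00 = $1,700.00
Total territorial income tax: $385.77 + $1,700.00 = $2,085.77

$2,085.77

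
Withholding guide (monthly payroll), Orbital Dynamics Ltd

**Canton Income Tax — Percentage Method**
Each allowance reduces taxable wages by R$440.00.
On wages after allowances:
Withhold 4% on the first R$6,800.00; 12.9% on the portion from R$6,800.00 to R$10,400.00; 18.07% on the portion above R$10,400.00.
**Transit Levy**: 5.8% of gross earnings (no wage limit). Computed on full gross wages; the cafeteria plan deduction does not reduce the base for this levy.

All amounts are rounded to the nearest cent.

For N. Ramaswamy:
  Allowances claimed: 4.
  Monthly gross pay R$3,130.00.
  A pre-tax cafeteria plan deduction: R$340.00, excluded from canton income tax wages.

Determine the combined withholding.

R$222.74

Canton Income Tax: taxable = R$3,130.00 − R$340.00 − 4×R$440.00 = R$1,030.00
  4% × R$1,030.00 = R$41.20
Transit Levy: 5.8% × R$3,130.00 = R$181.54
Total: R$41.20 + R$181.54 = R$222.74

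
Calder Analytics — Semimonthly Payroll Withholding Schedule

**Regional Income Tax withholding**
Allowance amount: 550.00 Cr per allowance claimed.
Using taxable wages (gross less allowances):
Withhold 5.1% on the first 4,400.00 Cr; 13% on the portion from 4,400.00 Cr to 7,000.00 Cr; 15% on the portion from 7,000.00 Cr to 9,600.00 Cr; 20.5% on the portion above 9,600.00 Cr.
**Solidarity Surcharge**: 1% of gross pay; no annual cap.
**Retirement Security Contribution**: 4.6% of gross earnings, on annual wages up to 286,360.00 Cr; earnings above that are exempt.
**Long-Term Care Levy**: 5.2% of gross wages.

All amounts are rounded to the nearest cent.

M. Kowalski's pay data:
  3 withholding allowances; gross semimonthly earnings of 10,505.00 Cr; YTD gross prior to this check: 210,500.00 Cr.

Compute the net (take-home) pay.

Regional Income Tax: taxable = 10,505.00 Cr − 3×550.00 Cr = 8,855.00 Cr
  562.40 Cr + 15% × (8,855.00 Cr − 7,000.00 Cr) = 562.40 Cr + 15% × 1,855.00 Cr = 840.65 Cr
Solidarity Surcharge: 1% × 10,505.00 Cr = 105.05 Cr
Retirement Security Contribution: 4.6% × 10,505.00 Cr = 483.23 Cr
Long-Term Care Levy: 5.2% × 10,505.00 Cr = 546.26 Cr
Total withheld: 840.65 Cr + 105.05 Cr + 483.23 Cr + 546.26 Cr = 1,975.19 Cr
Net pay: 10,505.00 Cr − 1,975.19 Cr = 8,529.81 Cr

8,529.81 Cr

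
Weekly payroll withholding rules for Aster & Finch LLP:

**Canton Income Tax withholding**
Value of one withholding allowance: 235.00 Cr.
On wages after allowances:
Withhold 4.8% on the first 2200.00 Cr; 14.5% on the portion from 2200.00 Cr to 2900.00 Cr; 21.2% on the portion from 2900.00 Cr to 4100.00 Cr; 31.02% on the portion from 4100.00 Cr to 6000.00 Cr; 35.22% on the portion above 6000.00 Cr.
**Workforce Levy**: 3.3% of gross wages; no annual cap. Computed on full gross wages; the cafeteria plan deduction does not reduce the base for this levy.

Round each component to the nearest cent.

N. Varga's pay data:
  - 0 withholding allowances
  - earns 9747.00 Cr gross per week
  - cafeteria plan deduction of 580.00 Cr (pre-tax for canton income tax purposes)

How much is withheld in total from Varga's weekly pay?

Canton Income Tax: taxable = 9747.00 Cr − 580.00 Cr = 9167.00 Cr
  1050.88 Cr + 35.22% × (9167.00 Cr − 6000.00 Cr) = 1050.88 Cr + 35.22% × 3167.00 Cr = 2166.30 Cr
Workforce Levy: 3.3% × 9747.00 Cr = 321.65 Cr
Total: 2166.30 Cr + 321.65 Cr = 2487.95 Cr

2487.95 Cr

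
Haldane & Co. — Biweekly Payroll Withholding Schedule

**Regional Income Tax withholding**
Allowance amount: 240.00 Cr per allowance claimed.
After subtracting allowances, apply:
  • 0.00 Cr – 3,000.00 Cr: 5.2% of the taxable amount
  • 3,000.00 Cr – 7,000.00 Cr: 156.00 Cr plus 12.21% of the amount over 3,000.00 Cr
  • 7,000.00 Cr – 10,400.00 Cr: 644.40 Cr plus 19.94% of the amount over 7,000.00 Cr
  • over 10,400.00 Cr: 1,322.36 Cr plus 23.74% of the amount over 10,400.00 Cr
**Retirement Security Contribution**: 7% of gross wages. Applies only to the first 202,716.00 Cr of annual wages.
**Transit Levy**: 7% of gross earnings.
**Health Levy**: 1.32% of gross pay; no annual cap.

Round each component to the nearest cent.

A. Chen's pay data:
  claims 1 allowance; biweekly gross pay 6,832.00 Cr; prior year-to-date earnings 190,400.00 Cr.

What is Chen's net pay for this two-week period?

5,190.76 Cr

Regional Income Tax: taxable = 6,832.00 Cr − 1×240.00 Cr = 6,592.00 Cr
  156.00 Cr + 12.21% × (6,592.00 Cr − 3,000.00 Cr) = 156.00 Cr + 12.21% × 3,592.00 Cr = 594.58 Cr
Retirement Security Contribution: 7% × 6,832.00 Cr = 478.24 Cr
Transit Levy: 7% × 6,832.00 Cr = 478.24 Cr
Health Levy: 1.32% × 6,832.00 Cr = 90.18 Cr
Total withheld: 594.58 Cr + 478.24 Cr + 478.24 Cr + 90.18 Cr = 1,641.24 Cr
Net pay: 6,832.00 Cr − 1,641.24 Cr = 5,190.76 Cr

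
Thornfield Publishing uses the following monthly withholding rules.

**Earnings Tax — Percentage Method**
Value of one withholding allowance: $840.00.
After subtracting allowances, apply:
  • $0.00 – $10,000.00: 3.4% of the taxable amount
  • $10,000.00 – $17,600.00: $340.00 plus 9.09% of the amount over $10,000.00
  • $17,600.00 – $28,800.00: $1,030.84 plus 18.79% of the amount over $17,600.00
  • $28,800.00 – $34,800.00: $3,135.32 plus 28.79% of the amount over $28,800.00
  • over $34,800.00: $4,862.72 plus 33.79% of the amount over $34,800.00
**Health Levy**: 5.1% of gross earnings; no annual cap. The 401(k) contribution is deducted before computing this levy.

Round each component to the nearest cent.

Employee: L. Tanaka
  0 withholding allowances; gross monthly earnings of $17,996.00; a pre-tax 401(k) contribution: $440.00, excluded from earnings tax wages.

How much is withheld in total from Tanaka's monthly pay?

$1,922.20

Earnings Tax: taxable = $17,996.00 − $440.00 = $17,556.00
  $340.00 + 9.09% × ($17,556.00 − $10,000.00) = $340.00 + 9.09% × $7,556.00 = $1,026.84
Health Levy: 5.1% × $17,556.00 = $895.36
Total: $1,026.84 + $895.36 = $1,922.20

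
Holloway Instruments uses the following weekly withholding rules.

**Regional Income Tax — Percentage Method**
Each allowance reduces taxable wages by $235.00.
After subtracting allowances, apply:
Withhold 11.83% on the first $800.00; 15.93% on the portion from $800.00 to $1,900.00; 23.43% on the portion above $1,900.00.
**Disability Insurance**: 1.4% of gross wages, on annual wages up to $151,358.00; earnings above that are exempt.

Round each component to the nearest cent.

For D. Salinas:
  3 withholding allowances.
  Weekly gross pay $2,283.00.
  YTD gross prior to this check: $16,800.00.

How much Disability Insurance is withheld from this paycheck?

Disability Insurance: 1.4% × $2,283.00 = $31.96

$31.96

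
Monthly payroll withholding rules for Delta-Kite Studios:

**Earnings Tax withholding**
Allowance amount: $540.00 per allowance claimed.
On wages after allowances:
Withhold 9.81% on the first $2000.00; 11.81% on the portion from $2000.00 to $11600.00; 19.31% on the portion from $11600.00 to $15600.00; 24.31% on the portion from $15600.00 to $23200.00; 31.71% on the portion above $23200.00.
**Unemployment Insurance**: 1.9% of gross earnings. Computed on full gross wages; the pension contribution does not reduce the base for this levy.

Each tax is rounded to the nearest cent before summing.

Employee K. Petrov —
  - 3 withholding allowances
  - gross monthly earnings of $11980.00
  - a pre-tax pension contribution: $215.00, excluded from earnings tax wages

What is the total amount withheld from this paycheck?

$1385.74

Earnings Tax: taxable = $11980.00 − $215.00 − 3×$540.00 = $10145.00
  $196.20 + 11.81% × ($10145.00 − $2000.00) = $196.20 + 11.81% × $8145.00 = $1158.12
Unemployment Insurance: 1.9% × $11980.00 = $227.62
Total: $1158.12 + $227.62 = $1385.74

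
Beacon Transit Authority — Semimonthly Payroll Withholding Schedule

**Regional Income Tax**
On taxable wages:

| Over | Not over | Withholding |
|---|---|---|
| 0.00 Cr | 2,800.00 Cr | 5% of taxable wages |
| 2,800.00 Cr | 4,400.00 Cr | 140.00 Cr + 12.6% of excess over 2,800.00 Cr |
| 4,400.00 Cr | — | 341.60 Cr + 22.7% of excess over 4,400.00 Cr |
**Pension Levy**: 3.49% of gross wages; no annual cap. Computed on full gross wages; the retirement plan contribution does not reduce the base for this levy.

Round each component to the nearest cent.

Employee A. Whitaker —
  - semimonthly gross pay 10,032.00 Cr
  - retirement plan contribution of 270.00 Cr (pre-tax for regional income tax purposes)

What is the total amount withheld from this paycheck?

Regional Income Tax: taxable = 10,032.00 Cr − 270.00 Cr = 9,762.00 Cr
  341.60 Cr + 22.7% × (9,762.00 Cr − 4,400.00 Cr) = 341.60 Cr + 22.7% × 5,362.00 Cr = 1,558.77 Cr
Pension Levy: 3.49% × 10,032.00 Cr = 350.12 Cr
Total: 1,558.77 Cr + 350.12 Cr = 1,908.89 Cr

1,908.89 Cr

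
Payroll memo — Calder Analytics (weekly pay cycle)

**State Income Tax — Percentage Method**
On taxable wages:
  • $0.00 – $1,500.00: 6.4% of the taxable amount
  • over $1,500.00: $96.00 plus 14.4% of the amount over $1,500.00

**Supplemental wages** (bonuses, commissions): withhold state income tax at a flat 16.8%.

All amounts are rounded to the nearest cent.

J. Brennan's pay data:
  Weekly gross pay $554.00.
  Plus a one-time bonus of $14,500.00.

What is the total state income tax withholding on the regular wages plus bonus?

$2,471.46

State Income Tax: taxable = $554.00
  6.4% × $554.00 = $35.46
Supplemental (16.8% flat on bonus): 16.8% × $14,500.00 = $2,436.00
Total state income tax: $35.46 + $2,436.00 = $2,471.46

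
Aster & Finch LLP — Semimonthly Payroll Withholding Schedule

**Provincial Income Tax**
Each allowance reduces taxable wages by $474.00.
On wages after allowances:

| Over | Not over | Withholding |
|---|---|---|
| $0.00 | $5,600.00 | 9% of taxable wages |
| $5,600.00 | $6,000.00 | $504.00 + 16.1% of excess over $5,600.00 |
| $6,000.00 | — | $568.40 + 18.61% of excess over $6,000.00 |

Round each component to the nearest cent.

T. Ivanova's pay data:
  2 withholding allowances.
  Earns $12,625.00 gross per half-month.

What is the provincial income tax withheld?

Provincial Income Tax: taxable = $12,625.00 − 2×$474.00 = $11,677.00
  $568.40 + 18.61% × ($11,677.00 − $6,000.00) = $568.40 + 18.61% × $5,677.00 = $1,624.89

$1,624.89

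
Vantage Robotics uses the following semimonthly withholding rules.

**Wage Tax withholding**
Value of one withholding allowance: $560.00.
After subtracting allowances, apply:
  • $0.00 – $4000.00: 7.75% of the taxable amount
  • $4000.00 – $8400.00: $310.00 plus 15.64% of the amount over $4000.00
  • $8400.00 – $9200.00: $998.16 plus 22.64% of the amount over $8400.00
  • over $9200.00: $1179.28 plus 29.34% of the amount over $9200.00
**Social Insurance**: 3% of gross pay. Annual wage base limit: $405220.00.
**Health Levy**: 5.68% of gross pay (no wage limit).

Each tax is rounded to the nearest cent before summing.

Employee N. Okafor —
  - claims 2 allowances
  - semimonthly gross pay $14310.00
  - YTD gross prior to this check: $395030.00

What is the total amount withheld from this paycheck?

$3468.46

Wage Tax: taxable = $14310.00 − 2×$560.00 = $13190.00
  $1179.28 + 29.34% × ($13190.00 − $9200.00) = $1179.28 + 29.34% × $3990.00 = $2349.95
Social Insurance: cap $405220.00 − YTD $395030.00 = $10190.00 subject; 3% × $10190.00 = $305.70
Health Levy: 5.68% × $14310.00 = $812.81
Total: $2349.95 + $305.70 + $812.81 = $3468.46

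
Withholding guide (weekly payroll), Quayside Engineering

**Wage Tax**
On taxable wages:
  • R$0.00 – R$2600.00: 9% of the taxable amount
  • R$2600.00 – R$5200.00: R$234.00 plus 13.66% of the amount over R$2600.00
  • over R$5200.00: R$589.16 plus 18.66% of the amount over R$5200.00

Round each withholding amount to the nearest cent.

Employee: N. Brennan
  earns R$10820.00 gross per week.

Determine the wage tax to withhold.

R$1637.85

Wage Tax: taxable = R$10820.00
  R$589.16 + 18.66% × (R$10820.00 − R$5200.00) = R$589.16 + 18.66% × R$5620.00 = R$1637.85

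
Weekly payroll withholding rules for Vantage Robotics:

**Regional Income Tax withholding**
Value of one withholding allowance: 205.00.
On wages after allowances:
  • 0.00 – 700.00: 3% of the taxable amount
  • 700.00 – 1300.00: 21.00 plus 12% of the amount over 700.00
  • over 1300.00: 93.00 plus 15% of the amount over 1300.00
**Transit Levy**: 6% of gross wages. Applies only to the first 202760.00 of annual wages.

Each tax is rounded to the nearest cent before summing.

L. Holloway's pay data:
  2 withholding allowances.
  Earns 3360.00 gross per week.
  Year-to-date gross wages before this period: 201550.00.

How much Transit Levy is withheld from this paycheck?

72.60

Transit Levy: cap 202760.00 − YTD 201550.00 = 1210.00 subject; 6% × 1210.00 = 72.60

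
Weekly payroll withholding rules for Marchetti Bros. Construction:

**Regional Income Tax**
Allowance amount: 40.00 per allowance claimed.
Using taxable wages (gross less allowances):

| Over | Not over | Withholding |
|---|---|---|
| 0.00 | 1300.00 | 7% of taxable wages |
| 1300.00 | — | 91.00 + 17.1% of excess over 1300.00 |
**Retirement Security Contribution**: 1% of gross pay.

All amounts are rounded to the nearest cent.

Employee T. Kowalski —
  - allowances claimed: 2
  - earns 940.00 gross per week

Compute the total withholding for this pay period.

Regional Income Tax: taxable = 940.00 − 2×40.00 = 860.00
  7% × 860.00 = 60.20
Retirement Security Contribution: 1% × 940.00 = 9.40
Total: 60.20 + 9.40 = 69.60

69.60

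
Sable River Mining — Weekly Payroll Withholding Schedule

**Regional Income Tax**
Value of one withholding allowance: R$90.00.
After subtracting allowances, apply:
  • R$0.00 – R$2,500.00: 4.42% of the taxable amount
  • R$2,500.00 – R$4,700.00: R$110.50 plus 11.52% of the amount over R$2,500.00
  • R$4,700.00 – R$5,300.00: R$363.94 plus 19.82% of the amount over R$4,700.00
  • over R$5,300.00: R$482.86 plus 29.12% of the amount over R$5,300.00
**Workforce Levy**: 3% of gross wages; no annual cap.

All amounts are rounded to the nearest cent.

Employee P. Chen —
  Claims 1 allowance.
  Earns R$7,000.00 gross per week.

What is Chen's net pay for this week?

Regional Income Tax: taxable = R$7,000.00 − 1×R$90.00 = R$6,910.00
  R$482.86 + 29.12% × (R$6,910.00 − R$5,300.00) = R$482.86 + 29.12% × R$1,610.00 = R$951.69
Workforce Levy: 3% × R$7,000.00 = R$210.00
Total withheld: R$951.69 + R$210.00 = R$1,161.69
Net pay: R$7,000.00 − R$1,161.69 = R$5,838.31

R$5,838.31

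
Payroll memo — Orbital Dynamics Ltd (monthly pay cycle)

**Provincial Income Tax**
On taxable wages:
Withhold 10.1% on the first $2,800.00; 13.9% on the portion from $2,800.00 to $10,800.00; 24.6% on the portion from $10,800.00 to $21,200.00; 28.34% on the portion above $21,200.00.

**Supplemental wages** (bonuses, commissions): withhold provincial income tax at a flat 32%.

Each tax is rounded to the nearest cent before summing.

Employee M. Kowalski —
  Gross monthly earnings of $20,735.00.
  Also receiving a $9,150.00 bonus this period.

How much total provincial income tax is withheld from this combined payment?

$6,766.81

Provincial Income Tax: taxable = $20,735.00
  $1,394.80 + 24.6% × ($20,735.00 − $10,800.00) = $1,394.80 + 24.6% × $9,935.00 = $3,838.81
Supplemental (32% flat on bonus): 32% × $9,150.00 = $2,928.00
Total provincial income tax: $3,838.81 + $2,928.00 = $6,766.81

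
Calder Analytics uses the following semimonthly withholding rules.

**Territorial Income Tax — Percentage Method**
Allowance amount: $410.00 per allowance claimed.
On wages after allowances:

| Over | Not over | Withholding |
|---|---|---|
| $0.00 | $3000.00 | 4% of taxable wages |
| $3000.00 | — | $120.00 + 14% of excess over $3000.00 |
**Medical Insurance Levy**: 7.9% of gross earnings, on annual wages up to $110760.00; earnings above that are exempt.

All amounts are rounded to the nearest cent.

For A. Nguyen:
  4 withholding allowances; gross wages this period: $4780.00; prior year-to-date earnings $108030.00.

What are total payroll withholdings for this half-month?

$355.27

Territorial Income Tax: taxable = $4780.00 − 4×$410.00 = $3140.00
  $120.00 + 14% × ($3140.00 − $3000.00) = $120.00 + 14% × $140.00 = $139.60
Medical Insurance Levy: cap $110760.00 − YTD $108030.00 = $2730.00 subject; 7.9% × $2730.00 = $215.67
Total: $139.60 + $215.67 = $355.27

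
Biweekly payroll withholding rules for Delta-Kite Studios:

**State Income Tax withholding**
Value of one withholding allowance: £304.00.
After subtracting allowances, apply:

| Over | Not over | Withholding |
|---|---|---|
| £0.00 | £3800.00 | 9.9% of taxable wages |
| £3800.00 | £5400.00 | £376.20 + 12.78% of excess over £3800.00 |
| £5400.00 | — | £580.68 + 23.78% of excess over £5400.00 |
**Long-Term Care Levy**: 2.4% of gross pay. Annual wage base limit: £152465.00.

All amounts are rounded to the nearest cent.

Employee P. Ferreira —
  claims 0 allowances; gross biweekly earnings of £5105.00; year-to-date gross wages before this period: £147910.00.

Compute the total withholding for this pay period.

£652.30

State Income Tax: taxable = £5105.00
  £376.20 + 12.78% × (£5105.00 − £3800.00) = £376.20 + 12.78% × £1305.00 = £542.98
Long-Term Care Levy: cap £152465.00 − YTD £147910.00 = £4555.00 subject; 2.4% × £4555.00 = £109.32
Total: £542.98 + £109.32 = £652.30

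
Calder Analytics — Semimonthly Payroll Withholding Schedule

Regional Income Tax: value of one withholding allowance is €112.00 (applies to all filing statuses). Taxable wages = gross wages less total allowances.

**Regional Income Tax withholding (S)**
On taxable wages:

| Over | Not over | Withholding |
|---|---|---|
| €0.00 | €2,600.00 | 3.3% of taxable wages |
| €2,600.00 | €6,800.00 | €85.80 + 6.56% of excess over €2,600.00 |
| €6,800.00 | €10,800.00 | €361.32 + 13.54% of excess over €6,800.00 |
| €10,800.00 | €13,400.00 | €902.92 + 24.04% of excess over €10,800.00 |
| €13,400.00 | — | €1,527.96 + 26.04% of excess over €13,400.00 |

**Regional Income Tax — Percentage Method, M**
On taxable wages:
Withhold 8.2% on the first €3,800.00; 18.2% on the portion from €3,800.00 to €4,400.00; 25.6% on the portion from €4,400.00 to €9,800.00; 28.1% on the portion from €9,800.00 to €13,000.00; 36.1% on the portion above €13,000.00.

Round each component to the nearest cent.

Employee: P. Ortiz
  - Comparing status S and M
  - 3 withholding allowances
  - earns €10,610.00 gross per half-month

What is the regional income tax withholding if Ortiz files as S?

€831.70

Regional Income Tax (S): taxable = €10,610.00 − 3×€112.00 = €10,274.00
  €361.32 + 13.54% × (€10,274.00 − €6,800.00) = €361.32 + 13.54% × €3,474.00 = €831.70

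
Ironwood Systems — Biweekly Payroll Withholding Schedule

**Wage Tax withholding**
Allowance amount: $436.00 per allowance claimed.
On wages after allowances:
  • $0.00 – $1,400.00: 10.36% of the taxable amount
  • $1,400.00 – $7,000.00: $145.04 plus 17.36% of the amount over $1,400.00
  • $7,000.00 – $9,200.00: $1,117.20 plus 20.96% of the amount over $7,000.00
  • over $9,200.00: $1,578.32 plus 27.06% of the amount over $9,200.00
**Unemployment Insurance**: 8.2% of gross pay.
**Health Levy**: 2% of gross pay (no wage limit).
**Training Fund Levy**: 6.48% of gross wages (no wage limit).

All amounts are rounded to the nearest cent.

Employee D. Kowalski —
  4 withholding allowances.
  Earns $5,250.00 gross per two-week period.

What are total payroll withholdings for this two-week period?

$1,386.34

Wage Tax: taxable = $5,250.00 − 4×$436.00 = $3,506.00
  $145.04 + 17.36% × ($3,506.00 − $1,400.00) = $145.04 + 17.36% × $2,106.00 = $510.64
Unemployment Insurance: 8.2% × $5,250.00 = $430.50
Health Levy: 2% × $5,250.00 = $105.00
Training Fund Levy: 6.48% × $5,250.00 = $340.20
Total: $510.64 + $430.50 + $105.00 + $340.20 = $1,386.34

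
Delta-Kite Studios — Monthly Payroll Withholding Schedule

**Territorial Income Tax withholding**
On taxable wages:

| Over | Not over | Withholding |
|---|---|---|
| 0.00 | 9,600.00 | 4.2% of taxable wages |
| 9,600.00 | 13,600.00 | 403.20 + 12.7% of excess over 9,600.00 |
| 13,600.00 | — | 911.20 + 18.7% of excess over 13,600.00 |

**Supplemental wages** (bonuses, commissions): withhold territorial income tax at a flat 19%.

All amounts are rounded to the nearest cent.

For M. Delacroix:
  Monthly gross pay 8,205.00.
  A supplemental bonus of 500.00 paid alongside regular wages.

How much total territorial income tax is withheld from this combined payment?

Territorial Income Tax: taxable = 8,205.00
  4.2% × 8,205.00 = 344.61
Supplemental (19% flat on bonus): 19% × 500.00 = 95.00
Total territorial income tax: 344.61 + 95.00 = 439.61

439.61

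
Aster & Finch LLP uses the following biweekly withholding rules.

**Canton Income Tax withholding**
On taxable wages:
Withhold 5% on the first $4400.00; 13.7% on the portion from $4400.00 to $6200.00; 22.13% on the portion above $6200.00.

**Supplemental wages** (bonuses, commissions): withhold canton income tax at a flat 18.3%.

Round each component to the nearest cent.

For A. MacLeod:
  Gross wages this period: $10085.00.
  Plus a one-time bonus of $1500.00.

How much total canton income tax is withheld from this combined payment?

Canton Income Tax: taxable = $10085.00
  $466.60 + 22.13% × ($10085.00 − $6200.00) = $466.60 + 22.13% × $3885.00 = $1326.35
Supplemental (18.3% flat on bonus): 18.3% × $1500.00 = $274.50
Total canton income tax: $1326.35 + $274.50 = $1600.85

$1600.85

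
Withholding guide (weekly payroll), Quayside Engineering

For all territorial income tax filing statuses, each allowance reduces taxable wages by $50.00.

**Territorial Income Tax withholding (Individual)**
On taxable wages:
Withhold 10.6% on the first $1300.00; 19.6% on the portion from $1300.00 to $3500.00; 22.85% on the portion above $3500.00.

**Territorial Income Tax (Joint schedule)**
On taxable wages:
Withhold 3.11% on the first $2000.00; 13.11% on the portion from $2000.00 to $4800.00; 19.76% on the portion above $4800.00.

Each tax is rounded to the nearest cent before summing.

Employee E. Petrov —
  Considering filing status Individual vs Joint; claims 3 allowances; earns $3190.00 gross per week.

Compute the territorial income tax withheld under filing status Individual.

Territorial Income Tax (Individual): taxable = $3190.00 − 3×$50.00 = $3040.00
  $137.80 + 19.6% × ($3040.00 − $1300.00) = $137.80 + 19.6% × $1740.00 = $478.84

$478.84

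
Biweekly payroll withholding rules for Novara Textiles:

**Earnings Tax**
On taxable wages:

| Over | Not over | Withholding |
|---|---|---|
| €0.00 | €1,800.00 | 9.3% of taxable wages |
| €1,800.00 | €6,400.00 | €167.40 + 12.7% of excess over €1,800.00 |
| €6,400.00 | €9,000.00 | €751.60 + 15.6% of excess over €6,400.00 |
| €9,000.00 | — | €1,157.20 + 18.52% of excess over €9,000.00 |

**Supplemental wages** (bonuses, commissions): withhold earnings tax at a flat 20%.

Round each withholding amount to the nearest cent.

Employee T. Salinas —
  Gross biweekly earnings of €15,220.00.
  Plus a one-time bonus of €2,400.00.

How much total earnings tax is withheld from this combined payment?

€2,789.14

Earnings Tax: taxable = €15,220.00
  €1,157.20 + 18.52% × (€15,220.00 − €9,000.00) = €1,157.20 + 18.52% × €6,220.00 = €2,309.14
Supplemental (20% flat on bonus): 20% × €2,400.00 = €480.00
Total earnings tax: €2,309.14 + €480.00 = €2,789.14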